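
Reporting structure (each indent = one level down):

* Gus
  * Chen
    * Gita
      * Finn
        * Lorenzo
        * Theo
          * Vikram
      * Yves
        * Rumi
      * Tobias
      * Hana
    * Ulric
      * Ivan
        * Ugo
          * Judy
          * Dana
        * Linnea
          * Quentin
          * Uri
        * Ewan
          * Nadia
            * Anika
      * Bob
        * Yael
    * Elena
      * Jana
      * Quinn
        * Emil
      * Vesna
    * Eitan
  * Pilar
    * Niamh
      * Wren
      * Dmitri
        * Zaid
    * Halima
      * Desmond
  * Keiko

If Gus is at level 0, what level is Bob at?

Chain from Bob up to Gus: Bob → Ulric → Chen → Gus. That is 3 steps up, so Bob is 3 levels below Gus.

3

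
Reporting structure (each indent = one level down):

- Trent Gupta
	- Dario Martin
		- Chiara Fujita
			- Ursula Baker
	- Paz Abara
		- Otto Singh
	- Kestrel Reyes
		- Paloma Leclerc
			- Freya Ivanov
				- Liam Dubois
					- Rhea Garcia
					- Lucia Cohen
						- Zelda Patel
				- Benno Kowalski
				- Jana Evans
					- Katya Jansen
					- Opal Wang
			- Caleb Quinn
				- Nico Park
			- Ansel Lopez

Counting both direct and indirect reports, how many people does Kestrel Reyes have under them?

13

Kestrel Reyes directly manages Paloma Leclerc. Under Paloma Leclerc: Ansel Lopez, Caleb Quinn, Nico Park, Freya Ivanov, Jana Evans, Opal Wang, Katya Jansen, Benno Kowalski, Liam Dubois, Lucia Cohen, Zelda Patel, Rhea Garcia (12). That's 13 in total.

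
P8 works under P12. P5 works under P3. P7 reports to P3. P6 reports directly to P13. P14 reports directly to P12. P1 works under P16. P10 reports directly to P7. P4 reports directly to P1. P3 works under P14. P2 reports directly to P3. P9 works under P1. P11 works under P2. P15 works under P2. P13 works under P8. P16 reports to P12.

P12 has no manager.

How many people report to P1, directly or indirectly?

P1 directly manages P4, P9. P4 has no reports. P9 has no reports. So P1's organization is 2 direct reports plus everyone under them: 1 + 1 = 2.

2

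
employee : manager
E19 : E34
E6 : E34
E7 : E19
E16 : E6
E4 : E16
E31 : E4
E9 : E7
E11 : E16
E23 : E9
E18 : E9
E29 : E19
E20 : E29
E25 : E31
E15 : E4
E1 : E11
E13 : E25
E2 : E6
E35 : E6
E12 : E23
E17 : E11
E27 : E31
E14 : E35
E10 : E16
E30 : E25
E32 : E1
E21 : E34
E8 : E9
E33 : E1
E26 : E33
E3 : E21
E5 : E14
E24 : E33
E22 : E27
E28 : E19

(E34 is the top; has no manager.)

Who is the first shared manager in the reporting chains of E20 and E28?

E19

E20's chain of managers is E29, E19, E34. E28's chain of managers is E19, E34. The first manager that appears in both chains is E19.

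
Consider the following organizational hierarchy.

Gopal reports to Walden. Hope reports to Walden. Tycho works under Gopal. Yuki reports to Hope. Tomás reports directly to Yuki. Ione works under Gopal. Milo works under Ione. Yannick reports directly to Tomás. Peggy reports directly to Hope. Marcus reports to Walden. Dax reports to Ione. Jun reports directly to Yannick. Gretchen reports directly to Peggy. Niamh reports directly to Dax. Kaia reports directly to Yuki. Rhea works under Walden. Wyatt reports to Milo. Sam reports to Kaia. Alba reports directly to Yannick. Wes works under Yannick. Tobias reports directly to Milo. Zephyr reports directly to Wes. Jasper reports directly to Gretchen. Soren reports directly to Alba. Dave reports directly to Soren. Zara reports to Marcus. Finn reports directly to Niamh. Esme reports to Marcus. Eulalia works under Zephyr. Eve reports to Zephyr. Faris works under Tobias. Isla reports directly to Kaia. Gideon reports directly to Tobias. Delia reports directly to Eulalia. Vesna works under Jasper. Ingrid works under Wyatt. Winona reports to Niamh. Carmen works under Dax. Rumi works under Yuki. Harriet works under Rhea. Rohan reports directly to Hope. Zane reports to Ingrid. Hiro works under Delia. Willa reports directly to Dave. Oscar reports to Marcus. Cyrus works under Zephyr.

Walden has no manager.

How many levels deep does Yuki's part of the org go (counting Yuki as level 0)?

7

The longest chain under Yuki runs Yuki → Tomás → Yannick → Wes → Zephyr → Eulalia → Delia → Hiro, which is 7 levels below Yuki.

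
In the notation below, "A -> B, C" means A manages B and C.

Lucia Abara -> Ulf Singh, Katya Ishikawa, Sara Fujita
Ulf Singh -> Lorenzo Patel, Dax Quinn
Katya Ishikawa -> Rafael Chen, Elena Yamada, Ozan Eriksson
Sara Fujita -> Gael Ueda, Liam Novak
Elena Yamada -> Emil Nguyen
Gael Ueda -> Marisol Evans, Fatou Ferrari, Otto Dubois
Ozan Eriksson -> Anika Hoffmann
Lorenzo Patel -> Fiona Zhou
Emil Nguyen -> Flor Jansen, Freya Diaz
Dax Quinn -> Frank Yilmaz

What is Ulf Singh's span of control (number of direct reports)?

2

Ulf Singh directly manages Lorenzo Patel, Dax Quinn. That is 2 direct reports.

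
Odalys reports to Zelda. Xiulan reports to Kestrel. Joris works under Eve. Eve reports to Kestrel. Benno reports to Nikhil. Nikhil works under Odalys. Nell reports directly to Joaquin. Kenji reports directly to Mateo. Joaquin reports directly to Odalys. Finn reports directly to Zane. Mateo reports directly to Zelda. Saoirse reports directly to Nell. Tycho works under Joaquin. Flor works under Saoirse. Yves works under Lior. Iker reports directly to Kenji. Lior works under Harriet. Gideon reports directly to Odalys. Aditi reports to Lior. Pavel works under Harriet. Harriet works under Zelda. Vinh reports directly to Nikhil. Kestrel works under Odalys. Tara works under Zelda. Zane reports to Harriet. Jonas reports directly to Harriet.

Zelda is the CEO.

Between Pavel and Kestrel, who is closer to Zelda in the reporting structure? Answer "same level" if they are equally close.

same level

Both Pavel and Kestrel are 2 levels below Zelda.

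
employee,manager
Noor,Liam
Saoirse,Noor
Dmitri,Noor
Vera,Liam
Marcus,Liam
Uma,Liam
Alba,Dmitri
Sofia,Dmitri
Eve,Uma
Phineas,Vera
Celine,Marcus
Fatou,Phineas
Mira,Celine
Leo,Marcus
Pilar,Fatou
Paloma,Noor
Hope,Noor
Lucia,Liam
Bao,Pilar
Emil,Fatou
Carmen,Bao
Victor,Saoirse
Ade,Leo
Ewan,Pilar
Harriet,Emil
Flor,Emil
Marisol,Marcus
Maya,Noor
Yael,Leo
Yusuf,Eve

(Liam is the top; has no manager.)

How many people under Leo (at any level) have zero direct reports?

2

The people in Leo's organization with no one reporting to them are Yael, Ade. That is 2.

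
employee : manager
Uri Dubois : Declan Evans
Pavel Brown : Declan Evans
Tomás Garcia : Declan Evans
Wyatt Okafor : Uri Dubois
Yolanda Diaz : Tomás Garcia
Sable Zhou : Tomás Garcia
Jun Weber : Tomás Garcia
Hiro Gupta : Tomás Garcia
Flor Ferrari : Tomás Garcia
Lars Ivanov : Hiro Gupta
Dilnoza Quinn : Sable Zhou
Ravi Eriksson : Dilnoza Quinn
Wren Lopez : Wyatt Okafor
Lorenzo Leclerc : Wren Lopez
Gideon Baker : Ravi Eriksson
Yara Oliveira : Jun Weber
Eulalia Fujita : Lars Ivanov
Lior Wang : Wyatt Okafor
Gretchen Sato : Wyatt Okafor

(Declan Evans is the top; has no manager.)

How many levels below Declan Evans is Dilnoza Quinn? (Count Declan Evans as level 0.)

3

Chain from Dilnoza Quinn up to Declan Evans: Dilnoza Quinn → Sable Zhou → Tomás Garcia → Declan Evans. That is 3 steps up, so Dilnoza Quinn is 3 levels below Declan Evans.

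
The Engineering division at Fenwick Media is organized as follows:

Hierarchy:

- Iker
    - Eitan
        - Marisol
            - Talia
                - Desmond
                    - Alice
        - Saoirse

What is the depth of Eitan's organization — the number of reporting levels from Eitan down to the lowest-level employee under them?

4

The longest chain under Eitan runs Eitan → Marisol → Talia → Desmond → Alice, which is 4 levels below Eitan.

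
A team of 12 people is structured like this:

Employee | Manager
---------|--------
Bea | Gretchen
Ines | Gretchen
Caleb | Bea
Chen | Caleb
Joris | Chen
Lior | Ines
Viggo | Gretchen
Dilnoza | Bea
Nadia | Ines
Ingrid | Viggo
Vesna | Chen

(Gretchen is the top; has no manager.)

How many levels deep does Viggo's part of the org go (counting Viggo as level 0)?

The longest chain under Viggo runs Viggo → Ingrid, which is 1 level below Viggo.

1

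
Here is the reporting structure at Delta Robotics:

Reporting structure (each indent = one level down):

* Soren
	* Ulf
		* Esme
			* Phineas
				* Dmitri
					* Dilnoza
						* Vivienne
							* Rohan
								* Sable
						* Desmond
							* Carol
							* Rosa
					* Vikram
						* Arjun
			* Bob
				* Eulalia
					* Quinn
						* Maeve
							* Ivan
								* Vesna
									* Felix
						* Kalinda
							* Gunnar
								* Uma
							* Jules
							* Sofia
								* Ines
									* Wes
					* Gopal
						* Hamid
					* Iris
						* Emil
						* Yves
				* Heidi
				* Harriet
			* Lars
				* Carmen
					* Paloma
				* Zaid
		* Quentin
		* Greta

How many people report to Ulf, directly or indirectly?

39

Ulf directly manages Esme, Quentin, Greta. Under Esme: Lars, Zaid, Carmen, Paloma, Bob, Harriet, Heidi, Eulalia, Iris, Yves, Emil, Gopal, Hamid, Quinn, Kalinda, Sofia, Ines, Wes, Jules, Gunnar, Uma, Maeve, Ivan, Vesna, Felix, Phineas, Dmitri, Vikram, Arjun, Dilnoza, Desmond, Rosa, Carol, Vivienne, Rohan, Sable (36). Quentin has no reports. Greta has no reports. So Ulf's organization is 3 direct reports plus everyone under them: 37 + 1 + 1 = 39.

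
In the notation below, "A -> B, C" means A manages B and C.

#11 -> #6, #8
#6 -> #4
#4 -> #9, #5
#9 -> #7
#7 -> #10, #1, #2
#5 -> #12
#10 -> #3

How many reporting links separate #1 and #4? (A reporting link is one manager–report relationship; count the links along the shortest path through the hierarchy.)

3

#1 is in #4's organization: the chain from #1 up to #4 is #1 → #7 → #9 → #4, which is 3 links.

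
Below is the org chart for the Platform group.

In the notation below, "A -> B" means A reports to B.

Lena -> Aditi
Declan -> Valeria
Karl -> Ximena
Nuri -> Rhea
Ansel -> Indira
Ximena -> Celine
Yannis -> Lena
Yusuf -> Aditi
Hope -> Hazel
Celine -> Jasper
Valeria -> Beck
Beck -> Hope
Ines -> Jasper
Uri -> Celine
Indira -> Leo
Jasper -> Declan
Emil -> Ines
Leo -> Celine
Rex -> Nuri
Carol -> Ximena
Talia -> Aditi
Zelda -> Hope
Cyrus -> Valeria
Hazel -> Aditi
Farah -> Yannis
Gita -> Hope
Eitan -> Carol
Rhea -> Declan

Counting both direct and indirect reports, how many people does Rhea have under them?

Rhea directly manages Nuri. Under Nuri: Rex (1). That's 2 in total.

2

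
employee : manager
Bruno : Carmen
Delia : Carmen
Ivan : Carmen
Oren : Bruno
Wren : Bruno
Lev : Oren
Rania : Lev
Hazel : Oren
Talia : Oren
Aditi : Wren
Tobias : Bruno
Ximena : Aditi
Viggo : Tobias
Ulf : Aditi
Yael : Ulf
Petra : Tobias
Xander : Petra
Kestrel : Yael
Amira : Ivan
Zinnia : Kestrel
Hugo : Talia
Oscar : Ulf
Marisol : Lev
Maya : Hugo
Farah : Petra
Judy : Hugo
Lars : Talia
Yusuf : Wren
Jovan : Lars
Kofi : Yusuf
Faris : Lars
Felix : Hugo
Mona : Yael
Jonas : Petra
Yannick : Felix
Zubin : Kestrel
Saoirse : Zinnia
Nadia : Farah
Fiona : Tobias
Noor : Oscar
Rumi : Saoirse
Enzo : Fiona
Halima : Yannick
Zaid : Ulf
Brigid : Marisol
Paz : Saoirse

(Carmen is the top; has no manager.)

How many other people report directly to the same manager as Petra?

2

Petra reports to Tobias. Tobias's other direct reports are Viggo, Fiona — 2 peers.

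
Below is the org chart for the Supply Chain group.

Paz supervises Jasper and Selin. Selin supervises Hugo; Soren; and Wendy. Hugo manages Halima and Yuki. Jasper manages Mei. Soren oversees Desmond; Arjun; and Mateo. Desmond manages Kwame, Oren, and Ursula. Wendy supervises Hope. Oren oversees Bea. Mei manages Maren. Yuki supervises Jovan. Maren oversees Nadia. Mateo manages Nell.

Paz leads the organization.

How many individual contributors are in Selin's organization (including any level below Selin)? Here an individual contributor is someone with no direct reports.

8

The people in Selin's organization with no one reporting to them are Hope, Arjun, Nell, Kwame, Ursula, Bea, Jovan, Halima. That is 8.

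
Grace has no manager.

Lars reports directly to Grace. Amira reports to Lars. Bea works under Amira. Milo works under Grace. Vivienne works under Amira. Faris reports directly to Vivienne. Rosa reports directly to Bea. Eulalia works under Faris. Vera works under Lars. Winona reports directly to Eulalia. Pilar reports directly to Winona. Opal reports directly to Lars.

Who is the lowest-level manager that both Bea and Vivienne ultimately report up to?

Bea's chain of managers is Amira, Lars, Grace. Vivienne's chain of managers is Amira, Lars, Grace. The first manager that appears in both chains is Amira.

Amira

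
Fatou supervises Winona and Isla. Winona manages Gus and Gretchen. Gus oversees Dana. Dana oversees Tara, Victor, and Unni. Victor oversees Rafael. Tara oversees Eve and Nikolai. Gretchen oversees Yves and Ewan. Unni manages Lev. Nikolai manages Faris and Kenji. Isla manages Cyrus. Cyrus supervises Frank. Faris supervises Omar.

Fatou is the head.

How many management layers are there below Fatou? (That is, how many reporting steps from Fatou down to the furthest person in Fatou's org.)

7

The longest chain under Fatou runs Fatou → Winona → Gus → Dana → Tara → Nikolai → Faris → Omar, which is 7 levels below Fatou.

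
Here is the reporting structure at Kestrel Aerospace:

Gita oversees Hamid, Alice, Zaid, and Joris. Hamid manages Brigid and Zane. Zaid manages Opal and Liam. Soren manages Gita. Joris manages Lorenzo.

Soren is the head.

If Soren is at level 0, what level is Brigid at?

Chain from Brigid up to Soren: Brigid → Hamid → Gita → Soren. That is 3 steps up, so Brigid is 3 levels below Soren.

3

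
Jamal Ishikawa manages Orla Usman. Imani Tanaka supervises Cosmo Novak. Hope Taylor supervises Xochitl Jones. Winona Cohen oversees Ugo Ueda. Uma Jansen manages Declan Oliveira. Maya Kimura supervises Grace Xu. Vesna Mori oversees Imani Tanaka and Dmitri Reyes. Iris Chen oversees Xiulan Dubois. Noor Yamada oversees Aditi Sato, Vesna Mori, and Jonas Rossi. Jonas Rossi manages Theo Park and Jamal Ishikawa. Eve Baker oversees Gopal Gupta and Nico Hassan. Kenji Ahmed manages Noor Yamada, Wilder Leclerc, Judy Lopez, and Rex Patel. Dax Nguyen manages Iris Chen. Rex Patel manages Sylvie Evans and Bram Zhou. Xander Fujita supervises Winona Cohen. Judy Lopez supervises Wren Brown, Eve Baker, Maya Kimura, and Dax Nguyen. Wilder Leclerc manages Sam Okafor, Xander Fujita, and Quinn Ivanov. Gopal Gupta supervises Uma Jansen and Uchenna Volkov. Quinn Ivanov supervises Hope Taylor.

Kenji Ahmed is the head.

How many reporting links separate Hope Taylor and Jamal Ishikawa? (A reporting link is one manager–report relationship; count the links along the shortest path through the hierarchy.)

Hope Taylor is 3 levels below Kenji Ahmed, and Jamal Ishikawa is 3 levels below Kenji Ahmed (their lowest common manager). The shortest path runs up from Hope Taylor to Kenji Ahmed and back down to Jamal Ishikawa: 3 + 3 = 6 links.

6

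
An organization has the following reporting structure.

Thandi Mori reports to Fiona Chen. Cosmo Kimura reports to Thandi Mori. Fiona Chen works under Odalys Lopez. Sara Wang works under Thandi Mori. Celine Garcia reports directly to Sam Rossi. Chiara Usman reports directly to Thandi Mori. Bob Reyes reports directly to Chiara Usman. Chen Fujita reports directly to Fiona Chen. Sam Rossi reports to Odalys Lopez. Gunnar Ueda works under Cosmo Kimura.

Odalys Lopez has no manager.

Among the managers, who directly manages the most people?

Direct-report counts: Odalys Lopez has 2; Sam Rossi has 1; Fiona Chen has 2; Thandi Mori has 3; Cosmo Kimura has 1; Chiara Usman has 1. The largest is 3, held by Thandi Mori.

Thandi Mori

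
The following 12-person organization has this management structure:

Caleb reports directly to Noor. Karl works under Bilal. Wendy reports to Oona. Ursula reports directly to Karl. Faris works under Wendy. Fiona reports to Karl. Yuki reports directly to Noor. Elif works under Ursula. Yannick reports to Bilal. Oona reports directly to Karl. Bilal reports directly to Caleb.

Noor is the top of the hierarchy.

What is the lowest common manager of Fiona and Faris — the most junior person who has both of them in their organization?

Fiona's chain of managers is Karl, Bilal, Caleb, Noor. Faris's chain of managers is Wendy, Oona, Karl, Bilal, Caleb, Noor. The first manager that appears in both chains is Karl.

Karl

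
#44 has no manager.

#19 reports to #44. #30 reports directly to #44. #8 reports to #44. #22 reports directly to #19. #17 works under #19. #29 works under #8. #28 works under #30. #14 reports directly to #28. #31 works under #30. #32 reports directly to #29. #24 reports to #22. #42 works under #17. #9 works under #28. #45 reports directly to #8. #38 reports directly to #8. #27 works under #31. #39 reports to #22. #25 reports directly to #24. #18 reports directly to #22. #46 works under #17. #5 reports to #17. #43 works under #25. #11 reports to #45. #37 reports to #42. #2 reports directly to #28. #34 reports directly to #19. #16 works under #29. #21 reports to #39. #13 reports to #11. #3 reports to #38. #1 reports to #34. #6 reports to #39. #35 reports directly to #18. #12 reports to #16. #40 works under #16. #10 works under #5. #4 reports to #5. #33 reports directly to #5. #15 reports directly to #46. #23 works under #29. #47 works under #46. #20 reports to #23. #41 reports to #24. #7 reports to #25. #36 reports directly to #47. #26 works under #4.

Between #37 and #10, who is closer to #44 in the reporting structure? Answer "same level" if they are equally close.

Both #37 and #10 are 4 levels below #44.

same level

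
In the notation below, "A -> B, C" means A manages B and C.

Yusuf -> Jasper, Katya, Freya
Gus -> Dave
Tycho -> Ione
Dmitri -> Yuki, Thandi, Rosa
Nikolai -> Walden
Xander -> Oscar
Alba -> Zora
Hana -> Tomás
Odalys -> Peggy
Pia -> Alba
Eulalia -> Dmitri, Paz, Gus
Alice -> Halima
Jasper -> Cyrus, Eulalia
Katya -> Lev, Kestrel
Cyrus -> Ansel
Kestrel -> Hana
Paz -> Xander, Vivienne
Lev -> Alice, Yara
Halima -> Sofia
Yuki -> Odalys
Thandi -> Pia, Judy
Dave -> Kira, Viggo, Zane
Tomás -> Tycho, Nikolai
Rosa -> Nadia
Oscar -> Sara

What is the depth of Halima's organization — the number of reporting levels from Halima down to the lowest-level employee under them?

1

The longest chain under Halima runs Halima → Sofia, which is 1 level below Halima.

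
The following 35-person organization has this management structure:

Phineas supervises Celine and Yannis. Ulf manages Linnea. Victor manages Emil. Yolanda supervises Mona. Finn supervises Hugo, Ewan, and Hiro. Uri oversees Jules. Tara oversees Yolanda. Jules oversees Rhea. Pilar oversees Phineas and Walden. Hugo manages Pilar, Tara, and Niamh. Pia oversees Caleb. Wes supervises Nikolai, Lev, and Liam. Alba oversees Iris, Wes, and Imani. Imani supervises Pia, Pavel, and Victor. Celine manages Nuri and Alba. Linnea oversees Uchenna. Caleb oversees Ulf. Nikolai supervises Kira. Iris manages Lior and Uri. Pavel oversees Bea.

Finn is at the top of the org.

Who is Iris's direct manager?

Iris reports directly to Alba.

Alba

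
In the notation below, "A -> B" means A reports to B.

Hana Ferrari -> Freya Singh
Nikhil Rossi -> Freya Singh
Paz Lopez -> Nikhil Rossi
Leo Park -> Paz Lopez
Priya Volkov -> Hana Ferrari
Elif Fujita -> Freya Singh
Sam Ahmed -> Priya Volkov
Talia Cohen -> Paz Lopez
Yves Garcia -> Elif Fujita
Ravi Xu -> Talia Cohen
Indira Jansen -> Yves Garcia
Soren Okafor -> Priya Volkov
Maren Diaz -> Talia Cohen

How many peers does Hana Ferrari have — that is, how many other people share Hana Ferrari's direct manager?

2

Hana Ferrari reports to Freya Singh. Freya Singh's other direct reports are Nikhil Rossi, Elif Fujita — 2 peers.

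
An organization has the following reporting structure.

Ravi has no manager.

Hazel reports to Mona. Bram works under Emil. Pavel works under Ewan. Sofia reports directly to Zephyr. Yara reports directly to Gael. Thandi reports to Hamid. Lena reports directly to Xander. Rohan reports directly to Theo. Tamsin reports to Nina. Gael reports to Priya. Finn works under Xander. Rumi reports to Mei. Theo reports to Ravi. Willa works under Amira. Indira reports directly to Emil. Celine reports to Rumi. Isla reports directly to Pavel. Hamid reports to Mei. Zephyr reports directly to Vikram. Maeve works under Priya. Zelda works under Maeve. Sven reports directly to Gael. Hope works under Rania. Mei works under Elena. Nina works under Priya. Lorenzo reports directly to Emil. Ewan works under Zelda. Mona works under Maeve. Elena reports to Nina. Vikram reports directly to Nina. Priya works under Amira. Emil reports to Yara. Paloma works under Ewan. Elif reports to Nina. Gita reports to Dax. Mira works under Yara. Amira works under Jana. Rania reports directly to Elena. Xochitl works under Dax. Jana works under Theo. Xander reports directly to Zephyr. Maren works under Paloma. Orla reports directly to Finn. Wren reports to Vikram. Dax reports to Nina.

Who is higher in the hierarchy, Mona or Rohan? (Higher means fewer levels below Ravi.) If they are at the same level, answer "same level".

Mona is 6 levels below Ravi; Rohan is 2. Rohan is higher.

Rohan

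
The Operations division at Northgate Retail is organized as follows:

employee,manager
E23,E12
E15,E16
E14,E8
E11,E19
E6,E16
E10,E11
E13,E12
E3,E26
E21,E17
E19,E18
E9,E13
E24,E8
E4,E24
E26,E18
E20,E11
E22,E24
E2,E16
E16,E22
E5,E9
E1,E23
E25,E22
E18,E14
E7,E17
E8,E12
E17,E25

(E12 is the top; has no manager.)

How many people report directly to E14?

1

E14 directly manages E18. That is 1 direct report.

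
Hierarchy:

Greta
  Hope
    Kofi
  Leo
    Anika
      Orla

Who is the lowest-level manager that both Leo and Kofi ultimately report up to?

Leo's chain of managers is Greta. Kofi's chain of managers is Hope, Greta. The first manager that appears in both chains is Greta.

Greta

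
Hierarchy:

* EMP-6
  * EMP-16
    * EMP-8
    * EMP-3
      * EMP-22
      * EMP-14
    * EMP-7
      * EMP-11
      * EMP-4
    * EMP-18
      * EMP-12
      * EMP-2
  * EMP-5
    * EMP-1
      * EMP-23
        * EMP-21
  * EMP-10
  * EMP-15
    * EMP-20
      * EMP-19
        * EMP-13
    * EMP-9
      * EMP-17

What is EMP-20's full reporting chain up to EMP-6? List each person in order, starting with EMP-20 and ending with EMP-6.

EMP-20 reports to EMP-15. EMP-15 reports to EMP-6. EMP-6 is at the top.

EMP-20 -> EMP-15 -> EMP-6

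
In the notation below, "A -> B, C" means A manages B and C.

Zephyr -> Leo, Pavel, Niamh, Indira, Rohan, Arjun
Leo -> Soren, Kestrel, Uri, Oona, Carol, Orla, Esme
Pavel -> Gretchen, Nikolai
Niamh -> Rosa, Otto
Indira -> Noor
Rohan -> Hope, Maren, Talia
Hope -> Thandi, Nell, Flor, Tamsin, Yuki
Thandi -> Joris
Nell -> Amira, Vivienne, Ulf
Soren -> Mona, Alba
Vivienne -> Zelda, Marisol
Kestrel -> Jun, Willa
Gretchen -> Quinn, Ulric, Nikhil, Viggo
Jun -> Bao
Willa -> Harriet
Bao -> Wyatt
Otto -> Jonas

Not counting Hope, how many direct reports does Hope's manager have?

Hope reports to Rohan. Rohan's other direct reports are Maren, Talia — 2 peers.

2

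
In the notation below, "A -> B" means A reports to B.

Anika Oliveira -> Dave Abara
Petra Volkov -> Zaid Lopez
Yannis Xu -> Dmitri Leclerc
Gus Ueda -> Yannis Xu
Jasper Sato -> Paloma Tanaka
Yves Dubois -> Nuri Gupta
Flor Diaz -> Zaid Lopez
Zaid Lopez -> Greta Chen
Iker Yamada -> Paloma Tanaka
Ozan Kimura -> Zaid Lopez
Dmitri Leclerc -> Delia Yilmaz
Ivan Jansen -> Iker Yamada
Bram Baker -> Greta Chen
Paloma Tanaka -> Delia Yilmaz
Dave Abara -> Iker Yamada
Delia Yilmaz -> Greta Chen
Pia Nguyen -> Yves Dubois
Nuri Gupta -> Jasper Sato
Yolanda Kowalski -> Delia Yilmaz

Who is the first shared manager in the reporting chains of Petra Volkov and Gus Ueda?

Petra Volkov's chain of managers is Zaid Lopez, Greta Chen. Gus Ueda's chain of managers is Yannis Xu, Dmitri Leclerc, Delia Yilmaz, Greta Chen. The first manager that appears in both chains is Greta Chen.

Greta Chen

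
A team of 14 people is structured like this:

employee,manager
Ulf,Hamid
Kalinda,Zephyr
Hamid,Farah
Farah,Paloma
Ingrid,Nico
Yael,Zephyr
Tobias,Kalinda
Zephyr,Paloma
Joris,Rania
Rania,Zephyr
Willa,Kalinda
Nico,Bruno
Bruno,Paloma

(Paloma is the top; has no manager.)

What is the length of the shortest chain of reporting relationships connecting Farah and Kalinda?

3

Farah is 1 level below Paloma, and Kalinda is 2 levels below Paloma (their lowest common manager). The shortest path runs up from Farah to Paloma and back down to Kalinda: 1 + 2 = 3 links.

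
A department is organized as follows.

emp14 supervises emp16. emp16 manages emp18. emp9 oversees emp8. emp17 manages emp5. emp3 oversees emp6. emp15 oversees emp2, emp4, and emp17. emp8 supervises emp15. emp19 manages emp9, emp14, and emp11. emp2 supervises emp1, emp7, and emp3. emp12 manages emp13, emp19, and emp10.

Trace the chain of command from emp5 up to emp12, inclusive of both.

emp5 reports to emp17. emp17 reports to emp15. emp15 reports to emp8. emp8 reports to emp9. emp9 reports to emp19. emp19 reports to emp12. emp12 is at the top.

emp5 -> emp17 -> emp15 -> emp8 -> emp9 -> emp19 -> emp12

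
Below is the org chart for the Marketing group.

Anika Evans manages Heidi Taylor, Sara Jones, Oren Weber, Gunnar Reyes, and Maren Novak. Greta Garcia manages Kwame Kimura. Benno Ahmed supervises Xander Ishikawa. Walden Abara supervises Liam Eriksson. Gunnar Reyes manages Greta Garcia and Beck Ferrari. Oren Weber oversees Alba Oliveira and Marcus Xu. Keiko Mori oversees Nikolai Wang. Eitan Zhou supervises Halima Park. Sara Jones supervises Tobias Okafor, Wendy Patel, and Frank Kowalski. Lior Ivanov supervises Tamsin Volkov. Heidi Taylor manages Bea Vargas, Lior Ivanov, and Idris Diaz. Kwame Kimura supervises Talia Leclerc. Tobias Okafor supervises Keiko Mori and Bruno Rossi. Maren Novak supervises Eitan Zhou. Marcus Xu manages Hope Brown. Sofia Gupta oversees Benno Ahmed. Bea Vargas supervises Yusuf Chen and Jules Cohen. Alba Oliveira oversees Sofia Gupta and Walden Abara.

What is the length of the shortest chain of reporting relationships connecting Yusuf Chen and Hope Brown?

Yusuf Chen is 3 levels below Anika Evans, and Hope Brown is 3 levels below Anika Evans (their lowest common manager). The shortest path runs up from Yusuf Chen to Anika Evans and back down to Hope Brown: 3 + 3 = 6 links.

6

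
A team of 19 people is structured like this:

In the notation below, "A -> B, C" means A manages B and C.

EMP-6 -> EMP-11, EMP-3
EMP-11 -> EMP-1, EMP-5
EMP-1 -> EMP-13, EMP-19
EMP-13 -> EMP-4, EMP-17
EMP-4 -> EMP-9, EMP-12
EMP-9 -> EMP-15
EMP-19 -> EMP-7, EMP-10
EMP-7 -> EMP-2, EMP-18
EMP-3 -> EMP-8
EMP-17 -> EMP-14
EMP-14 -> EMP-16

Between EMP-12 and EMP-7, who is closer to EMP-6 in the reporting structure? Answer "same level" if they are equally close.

EMP-7

EMP-12 is 5 levels below EMP-6; EMP-7 is 4. EMP-7 is higher.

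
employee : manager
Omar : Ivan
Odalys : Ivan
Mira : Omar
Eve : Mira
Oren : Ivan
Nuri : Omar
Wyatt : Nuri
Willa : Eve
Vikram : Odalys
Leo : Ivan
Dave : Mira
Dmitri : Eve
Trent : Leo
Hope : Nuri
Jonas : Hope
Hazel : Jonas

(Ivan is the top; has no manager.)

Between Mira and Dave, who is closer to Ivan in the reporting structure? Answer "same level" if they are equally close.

Mira

Mira is 2 levels below Ivan; Dave is 3. Mira is higher.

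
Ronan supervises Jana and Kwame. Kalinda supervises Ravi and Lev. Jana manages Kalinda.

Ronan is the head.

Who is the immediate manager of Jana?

Ronan

Jana reports directly to Ronan.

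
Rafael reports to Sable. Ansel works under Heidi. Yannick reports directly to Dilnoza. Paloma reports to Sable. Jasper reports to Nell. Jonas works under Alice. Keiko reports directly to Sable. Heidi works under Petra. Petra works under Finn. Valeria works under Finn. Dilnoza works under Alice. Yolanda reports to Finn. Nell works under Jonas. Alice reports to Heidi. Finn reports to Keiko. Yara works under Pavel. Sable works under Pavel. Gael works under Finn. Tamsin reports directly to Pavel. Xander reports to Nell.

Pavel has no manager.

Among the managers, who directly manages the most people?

Direct-report counts: Pavel has 3; Sable has 3; Keiko has 1; Finn has 4; Petra has 1; Heidi has 2; Alice has 2; Dilnoza has 1; Jonas has 1; Nell has 2. The largest is 4, held by Finn.

Finn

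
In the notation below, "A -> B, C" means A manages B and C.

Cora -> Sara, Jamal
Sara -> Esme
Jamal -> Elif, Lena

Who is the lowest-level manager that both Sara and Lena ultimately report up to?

Sara's chain of managers is Cora. Lena's chain of managers is Jamal, Cora. The first manager that appears in both chains is Cora.

Cora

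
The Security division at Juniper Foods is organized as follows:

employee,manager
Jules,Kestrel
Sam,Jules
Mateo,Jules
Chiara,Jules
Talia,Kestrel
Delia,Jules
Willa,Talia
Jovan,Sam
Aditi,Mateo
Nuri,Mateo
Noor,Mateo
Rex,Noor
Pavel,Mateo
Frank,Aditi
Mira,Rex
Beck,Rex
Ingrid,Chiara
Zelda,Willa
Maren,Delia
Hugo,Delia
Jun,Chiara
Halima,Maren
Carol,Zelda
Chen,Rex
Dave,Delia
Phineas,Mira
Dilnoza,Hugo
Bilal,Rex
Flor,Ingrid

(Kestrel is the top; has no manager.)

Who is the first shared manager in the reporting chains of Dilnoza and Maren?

Delia

Dilnoza's chain of managers is Hugo, Delia, Jules, Kestrel. Maren's chain of managers is Delia, Jules, Kestrel. The first manager that appears in both chains is Delia.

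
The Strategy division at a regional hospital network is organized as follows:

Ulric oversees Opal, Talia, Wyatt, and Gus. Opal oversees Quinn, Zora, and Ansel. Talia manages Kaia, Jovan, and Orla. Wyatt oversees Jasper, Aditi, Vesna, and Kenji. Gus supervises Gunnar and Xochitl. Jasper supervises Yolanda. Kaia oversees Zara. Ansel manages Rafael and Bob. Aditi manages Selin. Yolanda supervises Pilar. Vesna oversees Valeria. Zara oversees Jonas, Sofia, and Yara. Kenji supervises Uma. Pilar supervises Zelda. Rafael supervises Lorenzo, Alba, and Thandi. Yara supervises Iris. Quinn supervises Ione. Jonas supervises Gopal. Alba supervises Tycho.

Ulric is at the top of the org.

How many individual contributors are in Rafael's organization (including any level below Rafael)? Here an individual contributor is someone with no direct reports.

3

The people in Rafael's organization with no one reporting to them are Thandi, Tycho, Lorenzo. That is 3.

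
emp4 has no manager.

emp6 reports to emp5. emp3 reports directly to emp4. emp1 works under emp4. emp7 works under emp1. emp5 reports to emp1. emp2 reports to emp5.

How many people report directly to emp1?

2

emp1 directly manages emp5, emp7. That is 2 direct reports.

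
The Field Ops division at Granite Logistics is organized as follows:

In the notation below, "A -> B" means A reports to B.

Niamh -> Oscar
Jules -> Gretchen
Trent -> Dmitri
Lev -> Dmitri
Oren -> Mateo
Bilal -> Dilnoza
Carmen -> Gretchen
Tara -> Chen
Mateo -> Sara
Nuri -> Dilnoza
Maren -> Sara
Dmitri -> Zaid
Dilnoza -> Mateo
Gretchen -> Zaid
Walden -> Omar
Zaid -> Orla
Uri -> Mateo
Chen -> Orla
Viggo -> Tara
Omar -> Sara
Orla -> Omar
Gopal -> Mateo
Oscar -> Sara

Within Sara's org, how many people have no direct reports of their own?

The people in Sara's organization with no one reporting to them are Maren, Niamh, Gopal, Oren, Nuri, Bilal, Uri, Walden, Viggo, Lev, Trent, Jules, Carmen. That is 13.

13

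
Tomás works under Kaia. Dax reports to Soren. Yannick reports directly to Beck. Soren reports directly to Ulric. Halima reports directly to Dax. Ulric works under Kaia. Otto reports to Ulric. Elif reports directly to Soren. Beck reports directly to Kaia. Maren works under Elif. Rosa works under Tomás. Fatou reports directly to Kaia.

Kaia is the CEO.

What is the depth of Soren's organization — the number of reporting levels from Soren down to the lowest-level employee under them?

2

The longest chain under Soren runs Soren → Elif → Maren, which is 2 levels below Soren.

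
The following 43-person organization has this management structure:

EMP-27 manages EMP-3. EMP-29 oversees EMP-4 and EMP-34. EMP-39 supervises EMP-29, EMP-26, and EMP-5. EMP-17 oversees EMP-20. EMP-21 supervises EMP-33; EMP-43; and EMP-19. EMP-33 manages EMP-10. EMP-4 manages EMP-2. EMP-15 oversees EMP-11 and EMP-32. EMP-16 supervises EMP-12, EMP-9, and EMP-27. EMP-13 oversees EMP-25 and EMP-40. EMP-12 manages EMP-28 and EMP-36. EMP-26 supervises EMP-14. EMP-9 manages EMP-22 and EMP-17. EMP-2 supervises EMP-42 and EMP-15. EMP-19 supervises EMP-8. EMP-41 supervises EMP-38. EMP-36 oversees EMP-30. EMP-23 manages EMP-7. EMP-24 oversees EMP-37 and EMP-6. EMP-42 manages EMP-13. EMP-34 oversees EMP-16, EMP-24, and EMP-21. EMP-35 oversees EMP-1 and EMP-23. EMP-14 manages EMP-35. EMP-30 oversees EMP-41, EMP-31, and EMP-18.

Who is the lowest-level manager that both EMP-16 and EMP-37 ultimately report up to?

EMP-16's chain of managers is EMP-34, EMP-29, EMP-39. EMP-37's chain of managers is EMP-24, EMP-34, EMP-29, EMP-39. The first manager that appears in both chains is EMP-34.

EMP-34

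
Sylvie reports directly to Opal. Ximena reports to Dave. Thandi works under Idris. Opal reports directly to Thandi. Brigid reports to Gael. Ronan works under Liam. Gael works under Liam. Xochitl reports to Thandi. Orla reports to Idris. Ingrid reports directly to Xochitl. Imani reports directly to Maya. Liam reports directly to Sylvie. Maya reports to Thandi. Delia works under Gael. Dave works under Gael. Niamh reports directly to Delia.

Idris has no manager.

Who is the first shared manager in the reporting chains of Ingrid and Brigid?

Ingrid's chain of managers is Xochitl, Thandi, Idris. Brigid's chain of managers is Gael, Liam, Sylvie, Opal, Thandi, Idris. The first manager that appears in both chains is Thandi.

Thandi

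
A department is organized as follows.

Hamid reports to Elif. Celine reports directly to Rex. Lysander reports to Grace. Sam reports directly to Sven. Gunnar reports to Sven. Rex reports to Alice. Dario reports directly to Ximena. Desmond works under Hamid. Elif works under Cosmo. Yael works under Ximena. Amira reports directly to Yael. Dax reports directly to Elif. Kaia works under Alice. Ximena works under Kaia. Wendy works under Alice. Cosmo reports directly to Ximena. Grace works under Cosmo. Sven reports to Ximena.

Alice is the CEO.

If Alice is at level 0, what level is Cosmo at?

Chain from Cosmo up to Alice: Cosmo → Ximena → Kaia → Alice. That is 3 steps up, so Cosmo is 3 levels below Alice.

3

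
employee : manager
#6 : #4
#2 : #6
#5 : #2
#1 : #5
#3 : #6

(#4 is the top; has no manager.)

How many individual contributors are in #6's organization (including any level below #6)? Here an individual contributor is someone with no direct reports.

The people in #6's organization with no one reporting to them are #3, #1. That is 2.

2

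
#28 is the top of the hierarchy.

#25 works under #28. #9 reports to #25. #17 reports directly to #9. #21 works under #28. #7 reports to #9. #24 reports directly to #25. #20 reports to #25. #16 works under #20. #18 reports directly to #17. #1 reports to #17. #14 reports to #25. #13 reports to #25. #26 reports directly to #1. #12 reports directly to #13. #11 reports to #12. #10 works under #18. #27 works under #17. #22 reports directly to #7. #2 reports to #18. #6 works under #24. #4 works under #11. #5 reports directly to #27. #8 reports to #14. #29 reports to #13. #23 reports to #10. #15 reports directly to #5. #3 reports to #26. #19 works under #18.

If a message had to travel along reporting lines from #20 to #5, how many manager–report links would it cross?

5

#20 is 1 level below #25, and #5 is 4 levels below #25 (their lowest common manager). The shortest path runs up from #20 to #25 and back down to #5: 1 + 4 = 5 links.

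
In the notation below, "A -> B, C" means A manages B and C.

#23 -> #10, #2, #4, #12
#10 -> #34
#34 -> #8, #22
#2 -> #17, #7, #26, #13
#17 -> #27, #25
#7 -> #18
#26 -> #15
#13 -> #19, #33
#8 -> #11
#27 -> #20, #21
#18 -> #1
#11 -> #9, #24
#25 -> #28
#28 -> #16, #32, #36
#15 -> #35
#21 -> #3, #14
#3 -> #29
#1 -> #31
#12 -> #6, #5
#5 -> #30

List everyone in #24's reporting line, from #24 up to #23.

#24 -> #11 -> #8 -> #34 -> #10 -> #23

#24 reports to #11. #11 reports to #8. #8 reports to #34. #34 reports to #10. #10 reports to #23. #23 is at the top.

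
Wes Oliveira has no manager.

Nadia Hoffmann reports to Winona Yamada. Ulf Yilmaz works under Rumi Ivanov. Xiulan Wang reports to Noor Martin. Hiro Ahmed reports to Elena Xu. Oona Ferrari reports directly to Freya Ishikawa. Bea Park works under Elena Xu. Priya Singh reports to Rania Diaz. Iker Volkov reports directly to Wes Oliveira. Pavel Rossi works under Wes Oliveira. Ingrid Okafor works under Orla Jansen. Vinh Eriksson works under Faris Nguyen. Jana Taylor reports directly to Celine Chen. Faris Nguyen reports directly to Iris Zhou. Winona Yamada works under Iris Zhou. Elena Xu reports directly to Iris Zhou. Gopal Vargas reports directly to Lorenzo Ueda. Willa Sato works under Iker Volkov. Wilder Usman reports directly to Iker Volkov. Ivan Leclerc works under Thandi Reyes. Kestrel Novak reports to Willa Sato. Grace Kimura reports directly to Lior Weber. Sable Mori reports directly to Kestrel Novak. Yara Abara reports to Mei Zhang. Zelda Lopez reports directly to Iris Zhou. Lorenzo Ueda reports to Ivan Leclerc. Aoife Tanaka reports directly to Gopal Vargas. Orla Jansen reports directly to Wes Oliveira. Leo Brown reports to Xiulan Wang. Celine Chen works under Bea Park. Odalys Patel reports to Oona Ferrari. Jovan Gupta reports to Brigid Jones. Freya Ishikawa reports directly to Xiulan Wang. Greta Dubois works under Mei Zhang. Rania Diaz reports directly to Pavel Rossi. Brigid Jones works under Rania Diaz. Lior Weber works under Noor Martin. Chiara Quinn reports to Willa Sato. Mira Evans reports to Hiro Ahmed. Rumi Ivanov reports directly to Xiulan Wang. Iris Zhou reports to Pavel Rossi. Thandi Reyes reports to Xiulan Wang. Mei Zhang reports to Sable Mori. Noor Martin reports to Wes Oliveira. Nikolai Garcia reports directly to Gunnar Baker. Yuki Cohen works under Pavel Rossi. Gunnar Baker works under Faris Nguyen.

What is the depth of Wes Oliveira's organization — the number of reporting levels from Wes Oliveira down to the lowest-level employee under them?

The longest chain under Wes Oliveira runs Wes Oliveira → Noor Martin → Xiulan Wang → Thandi Reyes → Ivan Leclerc → Lorenzo Ueda → Gopal Vargas → Aoife Tanaka, which is 7 levels below Wes Oliveira.

7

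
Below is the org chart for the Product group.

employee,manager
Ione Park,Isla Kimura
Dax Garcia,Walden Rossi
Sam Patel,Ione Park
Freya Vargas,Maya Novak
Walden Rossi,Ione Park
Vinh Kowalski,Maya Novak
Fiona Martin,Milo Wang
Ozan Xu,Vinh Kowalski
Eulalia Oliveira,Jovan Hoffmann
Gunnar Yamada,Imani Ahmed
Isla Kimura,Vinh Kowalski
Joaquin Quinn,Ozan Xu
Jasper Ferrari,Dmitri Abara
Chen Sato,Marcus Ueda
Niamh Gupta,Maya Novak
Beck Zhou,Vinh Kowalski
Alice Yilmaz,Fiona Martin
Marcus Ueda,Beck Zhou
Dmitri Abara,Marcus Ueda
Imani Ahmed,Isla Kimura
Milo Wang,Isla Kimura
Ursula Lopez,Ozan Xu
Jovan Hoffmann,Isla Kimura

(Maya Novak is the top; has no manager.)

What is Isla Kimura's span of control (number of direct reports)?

Isla Kimura directly manages Milo Wang, Ione Park, Imani Ahmed, Jovan Hoffmann. That is 4 direct reports.

4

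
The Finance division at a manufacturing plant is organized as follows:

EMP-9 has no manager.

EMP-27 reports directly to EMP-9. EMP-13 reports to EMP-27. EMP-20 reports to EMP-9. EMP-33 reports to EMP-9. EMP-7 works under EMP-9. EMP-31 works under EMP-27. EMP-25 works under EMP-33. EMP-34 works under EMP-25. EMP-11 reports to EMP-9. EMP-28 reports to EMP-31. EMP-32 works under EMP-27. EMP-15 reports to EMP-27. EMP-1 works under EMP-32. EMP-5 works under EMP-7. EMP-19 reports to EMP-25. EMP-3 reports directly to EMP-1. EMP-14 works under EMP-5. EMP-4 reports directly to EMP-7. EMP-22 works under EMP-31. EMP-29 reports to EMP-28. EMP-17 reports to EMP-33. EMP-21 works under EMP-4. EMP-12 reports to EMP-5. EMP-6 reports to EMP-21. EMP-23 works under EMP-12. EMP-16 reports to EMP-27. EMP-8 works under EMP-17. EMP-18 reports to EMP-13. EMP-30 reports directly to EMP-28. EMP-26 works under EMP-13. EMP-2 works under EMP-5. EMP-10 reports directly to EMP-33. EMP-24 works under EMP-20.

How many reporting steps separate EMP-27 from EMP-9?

Chain from EMP-27 up to EMP-9: EMP-27 → EMP-9. That is 1 step up, so EMP-27 is 1 level below EMP-9.

1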